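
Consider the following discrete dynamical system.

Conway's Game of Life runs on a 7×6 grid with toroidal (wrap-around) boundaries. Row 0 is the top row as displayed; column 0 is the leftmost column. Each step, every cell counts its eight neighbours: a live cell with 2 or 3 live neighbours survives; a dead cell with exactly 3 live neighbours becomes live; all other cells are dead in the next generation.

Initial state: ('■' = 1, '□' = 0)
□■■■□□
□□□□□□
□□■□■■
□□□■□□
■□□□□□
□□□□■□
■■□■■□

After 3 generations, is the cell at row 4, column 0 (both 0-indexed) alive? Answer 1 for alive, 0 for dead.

1

k=0  □■■■□□
□□□□□□
□□■□■■
□□□■□□
■□□□□□
□□□□■□
■■□■■□
k=1  ■■□■■□
□■□□■□
□□□■■□
□□□■■■
□□□□□□
■■□■■□
■■□□■■
k=2  □□□■□□
■■□□□□
□□■□□□
□□□■□■
■□■□□□
□■■■■□
□□□□□□
k=3  □□□□□□
□■■□□□
■■■□□□
□■■■□□
■□□□□■
□■■■□□
□□□□■□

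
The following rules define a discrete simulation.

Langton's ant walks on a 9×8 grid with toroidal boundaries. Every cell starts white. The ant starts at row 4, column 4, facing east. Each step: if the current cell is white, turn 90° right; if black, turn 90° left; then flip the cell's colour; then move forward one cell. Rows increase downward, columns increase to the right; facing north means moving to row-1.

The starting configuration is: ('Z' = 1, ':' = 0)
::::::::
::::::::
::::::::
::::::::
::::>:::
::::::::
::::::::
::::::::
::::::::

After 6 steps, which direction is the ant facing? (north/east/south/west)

east

t=0: ::::::::
::::::::
::::::::
::::::::
::::>:::
::::::::
::::::::
::::::::
::::::::
t=1: ::::::::
::::::::
::::::::
::::::::
::::Z:::
::::v:::
::::::::
::::::::
::::::::
t=2: ::::::::
::::::::
::::::::
::::::::
::::Z:::
:::<Z:::
::::::::
::::::::
::::::::
t=3: ::::::::
::::::::
::::::::
::::::::
:::^Z:::
:::ZZ:::
::::::::
::::::::
::::::::
t=4: ::::::::
::::::::
::::::::
::::::::
:::Z>:::
:::ZZ:::
::::::::
::::::::
::::::::
t=5: ::::::::
::::::::
::::::::
::::^:::
:::Z::::
:::ZZ:::
::::::::
::::::::
::::::::
t=6: ::::::::
::::::::
::::::::
::::Z>::
:::Z::::
:::ZZ:::
::::::::
::::::::
::::::::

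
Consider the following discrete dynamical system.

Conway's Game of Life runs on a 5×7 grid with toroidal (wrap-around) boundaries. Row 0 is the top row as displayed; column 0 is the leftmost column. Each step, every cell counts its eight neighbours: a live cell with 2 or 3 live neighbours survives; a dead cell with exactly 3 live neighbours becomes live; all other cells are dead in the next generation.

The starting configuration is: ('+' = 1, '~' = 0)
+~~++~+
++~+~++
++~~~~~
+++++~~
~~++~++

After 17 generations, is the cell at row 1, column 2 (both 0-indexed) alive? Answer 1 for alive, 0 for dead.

0) +~~++~+
++~+~++
++~~~~~
+++++~~
~~++~++
1) ~~~~~~~
~~~+~+~
~~~~~+~
~~~~++~
~~~~~~~
2) ~~~~~~~
~~~~+~~
~~~~~++
~~~~++~
~~~~~~~
3) ~~~~~~~
~~~~~+~
~~~~~~+
~~~~+++
~~~~~~~
4) ~~~~~~~
~~~~~~~
~~~~+~+
~~~~~++
~~~~~+~
5) ~~~~~~~
~~~~~~~
~~~~~~+
~~~~+~+
~~~~~++
6) ~~~~~~~
~~~~~~~
~~~~~+~
+~~~~~+
~~~~~++
7) ~~~~~~~
~~~~~~~
~~~~~~+
+~~~~~~
+~~~~++
8) ~~~~~~+
~~~~~~~
~~~~~~~
+~~~~+~
+~~~~~+
9) +~~~~~+
~~~~~~~
~~~~~~~
+~~~~~~
+~~~~+~
10) +~~~~~+
~~~~~~~
~~~~~~~
~~~~~~+
++~~~~~
11) ++~~~~+
~~~~~~~
~~~~~~~
+~~~~~~
~+~~~~~
12) ++~~~~~
+~~~~~~
~~~~~~~
~~~~~~~
~+~~~~+
13) ~+~~~~+
++~~~~~
~~~~~~~
~~~~~~~
~+~~~~~
14) ~++~~~~
++~~~~~
~~~~~~~
~~~~~~~
+~~~~~~
15) ~~+~~~~
+++~~~~
~~~~~~~
~~~~~~~
~+~~~~~
16) +~+~~~~
~++~~~~
~+~~~~~
~~~~~~~
~~~~~~~
17) ~~+~~~~
+~+~~~~
~++~~~~
~~~~~~~
~~~~~~~

1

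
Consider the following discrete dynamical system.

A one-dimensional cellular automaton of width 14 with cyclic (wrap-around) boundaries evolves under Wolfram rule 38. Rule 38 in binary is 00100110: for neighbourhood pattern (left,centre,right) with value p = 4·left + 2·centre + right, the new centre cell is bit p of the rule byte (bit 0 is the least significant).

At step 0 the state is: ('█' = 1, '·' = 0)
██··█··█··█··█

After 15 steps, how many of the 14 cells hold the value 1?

7

k=0  ██··█··█··█··█
k=1  ···██·██·██·█·
k=2  ··█··█··█··██·
k=3  ·██·██·██·█···
k=4  █··█··█··██···
k=5  █·██·██·█····█
k=6  ·█··█··██···█·
k=7  ██·██·█····██·
k=8  ··█··██···█··█
k=9  ·██·█····██·██
k=10  █··██···█··█··
k=11  █·█····██·██·█
k=12  ·██···█··█··█·
k=13  █····██·██·██·
k=14  █···█··█··█··█
k=15  ···██·██·██·█·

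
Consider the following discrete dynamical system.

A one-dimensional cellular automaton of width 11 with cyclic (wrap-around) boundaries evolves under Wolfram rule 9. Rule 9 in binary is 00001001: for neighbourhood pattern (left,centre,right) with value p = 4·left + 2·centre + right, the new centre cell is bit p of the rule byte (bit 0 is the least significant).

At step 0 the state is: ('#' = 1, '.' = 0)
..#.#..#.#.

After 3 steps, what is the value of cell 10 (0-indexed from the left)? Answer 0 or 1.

0

gen 0: ..#.#..#.#.
gen 1: #..........
gen 2: ..########.
gen 3: #.#........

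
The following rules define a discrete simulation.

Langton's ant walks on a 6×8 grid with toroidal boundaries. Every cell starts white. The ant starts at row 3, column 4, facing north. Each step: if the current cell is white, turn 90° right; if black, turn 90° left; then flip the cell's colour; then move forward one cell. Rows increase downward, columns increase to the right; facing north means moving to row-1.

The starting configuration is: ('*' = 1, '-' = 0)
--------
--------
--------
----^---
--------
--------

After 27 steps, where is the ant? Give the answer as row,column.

step 0: --------
--------
--------
----^---
--------
--------
step 1: --------
--------
--------
----*>--
--------
--------
step 2: --------
--------
--------
----**--
-----v--
--------
step 3: --------
--------
--------
----**--
----<*--
--------
step 4: --------
--------
--------
----^*--
----**--
--------
step 5: --------
--------
--------
---<-*--
----**--
--------
step 6: --------
--------
---^----
---*-*--
----**--
--------
step 7: --------
--------
---*>---
---*-*--
----**--
--------
step 8: --------
--------
---**---
---*v*--
----**--
--------
step 9: --------
--------
---**---
---<**--
----**--
--------
step 10: --------
--------
---**---
----**--
---v**--
--------
step 11: --------
--------
---**---
----**--
--<***--
--------
step 12: --------
--------
---**---
--^-**--
--****--
--------
step 13: --------
--------
---**---
--*>**--
--****--
--------
step 14: --------
--------
---**---
--****--
--*v**--
--------
step 15: --------
--------
---**---
--****--
--*->*--
--------
step 16: --------
--------
---**---
--**^*--
--*--*--
--------
step 17: --------
--------
---**---
--*<-*--
--*--*--
--------
step 18: --------
--------
---**---
--*--*--
--*v-*--
--------
step 19: --------
--------
---**---
--*--*--
--<*-*--
--------
step 20: --------
--------
---**---
--*--*--
---*-*--
--v-----
step 21: --------
--------
---**---
--*--*--
---*-*--
-<*-----
step 22: --------
--------
---**---
--*--*--
-^-*-*--
-**-----
step 23: --------
--------
---**---
--*--*--
-*>*-*--
-**-----
step 24: --------
--------
---**---
--*--*--
-***-*--
-*v-----
step 25: --------
--------
---**---
--*--*--
-***-*--
-*->----
step 26: ---v----
--------
---**---
--*--*--
-***-*--
-*-*----
step 27: --<*----
--------
---**---
--*--*--
-***-*--
-*-*----

0,2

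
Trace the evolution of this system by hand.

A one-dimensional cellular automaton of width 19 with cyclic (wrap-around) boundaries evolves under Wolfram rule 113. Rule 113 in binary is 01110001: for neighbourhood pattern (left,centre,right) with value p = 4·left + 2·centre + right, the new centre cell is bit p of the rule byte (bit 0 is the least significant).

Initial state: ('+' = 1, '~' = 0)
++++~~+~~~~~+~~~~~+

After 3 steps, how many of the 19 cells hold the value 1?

k=0  ++++~~+~~~~~+~~~~~+
k=1  ~~~++~~++++~~++++~~
k=2  ++~~++~~~~++~~~~+++
k=3  ~++~~++++~~++++~~~~

10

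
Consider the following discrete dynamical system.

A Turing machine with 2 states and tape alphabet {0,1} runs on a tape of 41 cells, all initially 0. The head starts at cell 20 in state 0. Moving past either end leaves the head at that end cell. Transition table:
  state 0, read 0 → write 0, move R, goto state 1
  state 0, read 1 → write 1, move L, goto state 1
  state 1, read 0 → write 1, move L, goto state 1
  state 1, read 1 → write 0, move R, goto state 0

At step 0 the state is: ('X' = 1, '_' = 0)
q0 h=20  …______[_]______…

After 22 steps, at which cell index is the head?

0

k=0  q0 h=20  …______[_]______…
k=1  q1 h=21  …______[_]______…
k=2  q1 h=20  …______[_]X_____…
k=3  q1 h=19  …______[_]XX____…
k=4  q1 h=18  …______[_]XXX___…
k=5  q1 h=17  …______[_]XXXX__…
k=6  q1 h=16  …______[_]XXXXX_…
k=7  q1 h=15  …______[_]XXXXXX…
k=8  q1 h=14  …______[_]XXXXXX…
k=9  q1 h=13  …______[_]XXXXXX…
k=10  q1 h=12  …______[_]XXXXXX…
k=11  q1 h=11  …______[_]XXXXXX…
k=12  q1 h=10  …______[_]XXXXXX…
k=13  q1 h= 9  …______[_]XXXXXX…
k=14  q1 h= 8  …______[_]XXXXXX…
k=15  q1 h= 7  …______[_]XXXXXX…
k=16  q1 h= 6  |______[_]XXXXXX…
k=17  q1 h= 5  |_____[_]XXXXXX…
k=18  q1 h= 4  |____[_]XXXXXX…
k=19  q1 h= 3  |___[_]XXXXXX…
k=20  q1 h= 2  |__[_]XXXXXX…
k=21  q1 h= 1  |_[_]XXXXXX…
k=22  q1 h= 0  |[_]XXXXXX…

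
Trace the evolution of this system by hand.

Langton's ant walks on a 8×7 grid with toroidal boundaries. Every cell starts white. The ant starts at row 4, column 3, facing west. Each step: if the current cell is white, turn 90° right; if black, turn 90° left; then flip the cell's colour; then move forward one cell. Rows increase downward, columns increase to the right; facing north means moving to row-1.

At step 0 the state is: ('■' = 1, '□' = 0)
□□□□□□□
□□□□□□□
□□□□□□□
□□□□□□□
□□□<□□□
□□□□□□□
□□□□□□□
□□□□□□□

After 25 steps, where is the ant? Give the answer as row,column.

gen 0: □□□□□□□
□□□□□□□
□□□□□□□
□□□□□□□
□□□<□□□
□□□□□□□
□□□□□□□
□□□□□□□
gen 1: □□□□□□□
□□□□□□□
□□□□□□□
□□□^□□□
□□□■□□□
□□□□□□□
□□□□□□□
□□□□□□□
gen 2: □□□□□□□
□□□□□□□
□□□□□□□
□□□■>□□
□□□■□□□
□□□□□□□
□□□□□□□
□□□□□□□
gen 3: □□□□□□□
□□□□□□□
□□□□□□□
□□□■■□□
□□□■v□□
□□□□□□□
□□□□□□□
□□□□□□□
gen 4: □□□□□□□
□□□□□□□
□□□□□□□
□□□■■□□
□□□<■□□
□□□□□□□
□□□□□□□
□□□□□□□
gen 5: □□□□□□□
□□□□□□□
□□□□□□□
□□□■■□□
□□□□■□□
□□□v□□□
□□□□□□□
□□□□□□□
gen 6: □□□□□□□
□□□□□□□
□□□□□□□
□□□■■□□
□□□□■□□
□□<■□□□
□□□□□□□
□□□□□□□
gen 7: □□□□□□□
□□□□□□□
□□□□□□□
□□□■■□□
□□^□■□□
□□■■□□□
□□□□□□□
□□□□□□□
gen 8: □□□□□□□
□□□□□□□
□□□□□□□
□□□■■□□
□□■>■□□
□□■■□□□
□□□□□□□
□□□□□□□
gen 9: □□□□□□□
□□□□□□□
□□□□□□□
□□□■■□□
□□■■■□□
□□■v□□□
□□□□□□□
□□□□□□□
gen 10: □□□□□□□
□□□□□□□
□□□□□□□
□□□■■□□
□□■■■□□
□□■□>□□
□□□□□□□
□□□□□□□
gen 11: □□□□□□□
□□□□□□□
□□□□□□□
□□□■■□□
□□■■■□□
□□■□■□□
□□□□v□□
□□□□□□□
gen 12: □□□□□□□
□□□□□□□
□□□□□□□
□□□■■□□
□□■■■□□
□□■□■□□
□□□<■□□
□□□□□□□
gen 13: □□□□□□□
□□□□□□□
□□□□□□□
□□□■■□□
□□■■■□□
□□■^■□□
□□□■■□□
□□□□□□□
gen 14: □□□□□□□
□□□□□□□
□□□□□□□
□□□■■□□
□□■■■□□
□□■■>□□
□□□■■□□
□□□□□□□
gen 15: □□□□□□□
□□□□□□□
□□□□□□□
□□□■■□□
□□■■^□□
□□■■□□□
□□□■■□□
□□□□□□□
gen 16: □□□□□□□
□□□□□□□
□□□□□□□
□□□■■□□
□□■<□□□
□□■■□□□
□□□■■□□
□□□□□□□
gen 17: □□□□□□□
□□□□□□□
□□□□□□□
□□□■■□□
□□■□□□□
□□■v□□□
□□□■■□□
□□□□□□□
gen 18: □□□□□□□
□□□□□□□
□□□□□□□
□□□■■□□
□□■□□□□
□□■□>□□
□□□■■□□
□□□□□□□
gen 19: □□□□□□□
□□□□□□□
□□□□□□□
□□□■■□□
□□■□□□□
□□■□■□□
□□□■v□□
□□□□□□□
gen 20: □□□□□□□
□□□□□□□
□□□□□□□
□□□■■□□
□□■□□□□
□□■□■□□
□□□■□>□
□□□□□□□
gen 21: □□□□□□□
□□□□□□□
□□□□□□□
□□□■■□□
□□■□□□□
□□■□■□□
□□□■□■□
□□□□□v□
gen 22: □□□□□□□
□□□□□□□
□□□□□□□
□□□■■□□
□□■□□□□
□□■□■□□
□□□■□■□
□□□□<■□
gen 23: □□□□□□□
□□□□□□□
□□□□□□□
□□□■■□□
□□■□□□□
□□■□■□□
□□□■^■□
□□□□■■□
gen 24: □□□□□□□
□□□□□□□
□□□□□□□
□□□■■□□
□□■□□□□
□□■□■□□
□□□■■>□
□□□□■■□
gen 25: □□□□□□□
□□□□□□□
□□□□□□□
□□□■■□□
□□■□□□□
□□■□■^□
□□□■■□□
□□□□■■□

5,5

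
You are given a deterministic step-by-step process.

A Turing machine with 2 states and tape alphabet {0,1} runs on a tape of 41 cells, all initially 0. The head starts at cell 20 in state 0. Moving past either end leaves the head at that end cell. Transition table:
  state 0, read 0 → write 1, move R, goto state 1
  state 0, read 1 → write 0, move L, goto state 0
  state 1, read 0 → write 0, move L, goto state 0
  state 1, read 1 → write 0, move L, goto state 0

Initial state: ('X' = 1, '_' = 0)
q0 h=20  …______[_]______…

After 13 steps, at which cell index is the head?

17

t=0: q0 h=20  …______[_]______…
t=1: q1 h=21  …_____X[_]______…
t=2: q0 h=20  …______[X]______…
t=3: q0 h=19  …______[_]______…
t=4: q1 h=20  …_____X[_]______…
t=5: q0 h=19  …______[X]______…
t=6: q0 h=18  …______[_]______…
t=7: q1 h=19  …_____X[_]______…
t=8: q0 h=18  …______[X]______…
t=9: q0 h=17  …______[_]______…
t=10: q1 h=18  …_____X[_]______…
t=11: q0 h=17  …______[X]______…
t=12: q0 h=16  …______[_]______…
t=13: q1 h=17  …_____X[_]______…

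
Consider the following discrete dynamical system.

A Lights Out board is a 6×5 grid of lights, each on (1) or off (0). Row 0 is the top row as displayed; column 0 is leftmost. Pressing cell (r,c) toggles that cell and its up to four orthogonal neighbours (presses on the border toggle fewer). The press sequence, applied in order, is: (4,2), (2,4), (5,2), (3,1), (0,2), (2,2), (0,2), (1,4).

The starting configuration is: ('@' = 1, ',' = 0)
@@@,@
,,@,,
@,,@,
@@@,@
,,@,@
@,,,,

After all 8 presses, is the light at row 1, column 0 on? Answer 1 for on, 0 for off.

0

gen 0: @@@,@
,,@,,
@,,@,
@@@,@
,,@,@
@,,,,
gen 1: @@@,@
,,@,,
@,,@,
@@,,@
,@,@@
@,@,,
gen 2: @@@,@
,,@,@
@,,,@
@@,,,
,@,@@
@,@,,
gen 3: @@@,@
,,@,@
@,,,@
@@,,,
,@@@@
@@,@,
gen 4: @@@,@
,,@,@
@@,,@
,,@,,
,,@@@
@@,@,
gen 5: @,,@@
,,,,@
@@,,@
,,@,,
,,@@@
@@,@,
gen 6: @,,@@
,,@,@
@,@@@
,,,,,
,,@@@
@@,@,
gen 7: @@@,@
,,,,@
@,@@@
,,,,,
,,@@@
@@,@,
gen 8: @@@,,
,,,@,
@,@@,
,,,,,
,,@@@
@@,@,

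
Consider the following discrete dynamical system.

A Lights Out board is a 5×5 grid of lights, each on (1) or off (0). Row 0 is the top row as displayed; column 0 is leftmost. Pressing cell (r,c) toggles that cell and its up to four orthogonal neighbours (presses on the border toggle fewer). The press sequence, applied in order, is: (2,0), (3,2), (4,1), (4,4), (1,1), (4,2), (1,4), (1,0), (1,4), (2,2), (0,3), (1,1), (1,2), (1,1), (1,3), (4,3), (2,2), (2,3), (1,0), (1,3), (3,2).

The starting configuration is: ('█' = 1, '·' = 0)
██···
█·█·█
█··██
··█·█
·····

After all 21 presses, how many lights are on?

step 0: ██···
█·█·█
█··██
··█·█
·····
step 1: ██···
··█·█
·█·██
█·█·█
·····
step 2: ██···
··█·█
·████
██·██
··█··
step 3: ██···
··█·█
·████
█··██
██···
step 4: ██···
··█·█
·████
█··█·
██·██
step 5: █····
██··█
··███
█··█·
██·██
step 6: █····
██··█
··███
█·██·
█·█·█
step 7: █···█
██·█·
··██·
█·██·
█·█·█
step 8: ····█
···█·
█·██·
█·██·
█·█·█
step 9: ·····
····█
█·███
█·██·
█·█·█
step 10: ·····
··█·█
██··█
█··█·
█·█·█
step 11: ··███
··███
██··█
█··█·
█·█·█
step 12: ·████
██·██
█···█
█··█·
█·█·█
step 13: ·█·██
█·█·█
█·█·█
█··█·
█·█·█
step 14: ···██
·█··█
███·█
█··█·
█·█·█
step 15: ····█
·███·
█████
█··█·
█·█·█
step 16: ····█
·███·
█████
█····
█··█·
step 17: ····█
·█·█·
█···█
█·█··
█··█·
step 18: ····█
·█···
█·██·
█·██·
█··█·
step 19: █···█
█····
··██·
█·██·
█··█·
step 20: █··██
█·███
··█··
█·██·
█··█·
step 21: █··██
█·███
·····
██···
█·██·

12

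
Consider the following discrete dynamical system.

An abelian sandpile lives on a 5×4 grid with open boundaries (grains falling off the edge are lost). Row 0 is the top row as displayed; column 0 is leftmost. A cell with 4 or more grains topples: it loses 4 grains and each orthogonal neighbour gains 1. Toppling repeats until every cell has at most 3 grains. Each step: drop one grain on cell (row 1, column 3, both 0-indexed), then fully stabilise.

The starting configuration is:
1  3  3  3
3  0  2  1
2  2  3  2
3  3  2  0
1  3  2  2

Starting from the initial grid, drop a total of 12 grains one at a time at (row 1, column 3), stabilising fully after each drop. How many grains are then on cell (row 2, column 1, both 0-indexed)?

3

[0] 1  3  3  3
3  0  2  1
2  2  3  2
3  3  2  0
1  3  2  2
[1] 1  3  3  3
3  0  2  2
2  2  3  2
3  3  2  0
1  3  2  2
[2] 1  3  3  3
3  0  2  3
2  2  3  2
3  3  2  0
1  3  2  2
[3] 2  0  2  1
3  2  1  3
2  3  1  0
3  3  3  1
1  3  2  2
[4] 2  0  2  2
3  2  2  0
2  3  1  1
3  3  3  1
1  3  2  2
[5] 2  0  2  2
3  2  2  1
2  3  1  1
3  3  3  1
1  3  2  2
[6] 2  0  2  2
3  2  2  2
2  3  1  1
3  3  3  1
1  3  2  2
[7] 2  0  2  2
3  2  2  3
2  3  1  1
3  3  3  1
1  3  2  2
[8] 2  0  2  3
3  2  3  0
2  3  1  2
3  3  3  1
1  3  2  2
[9] 2  0  2  3
3  2  3  1
2  3  1  2
3  3  3  1
1  3  2  2
[10] 2  0  2  3
3  2  3  2
2  3  1  2
3  3  3  1
1  3  2  2
[11] 2  0  2  3
3  2  3  3
2  3  1  2
3  3  3  1
1  3  2  2
[12] 2  1  0  1
3  3  1  2
2  3  2  3
3  3  3  1
1  3  2  2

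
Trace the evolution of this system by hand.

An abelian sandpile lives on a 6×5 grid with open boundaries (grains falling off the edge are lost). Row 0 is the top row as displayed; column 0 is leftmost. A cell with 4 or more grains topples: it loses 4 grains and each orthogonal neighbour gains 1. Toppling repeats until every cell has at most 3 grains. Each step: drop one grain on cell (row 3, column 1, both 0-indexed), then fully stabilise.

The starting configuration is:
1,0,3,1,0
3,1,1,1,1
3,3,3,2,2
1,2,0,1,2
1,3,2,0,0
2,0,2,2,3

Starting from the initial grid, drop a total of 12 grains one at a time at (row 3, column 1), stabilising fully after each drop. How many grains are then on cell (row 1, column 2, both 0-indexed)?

3

k=0  1,0,3,1,0
3,1,1,1,1
3,3,3,2,2
1,2,0,1,2
1,3,2,0,0
2,0,2,2,3
k=1  1,0,3,1,0
3,1,1,1,1
3,3,3,2,2
1,3,0,1,2
1,3,2,0,0
2,0,2,2,3
k=2  2,0,3,1,0
0,3,2,1,1
1,2,0,3,2
3,2,2,1,2
2,0,3,0,0
2,1,2,2,3
k=3  2,0,3,1,0
0,3,2,1,1
1,2,0,3,2
3,3,2,1,2
2,0,3,0,0
2,1,2,2,3
k=4  2,0,3,1,0
0,3,2,1,1
2,3,0,3,2
0,1,3,1,2
3,1,3,0,0
2,1,2,2,3
k=5  2,0,3,1,0
0,3,2,1,1
2,3,0,3,2
0,2,3,1,2
3,1,3,0,0
2,1,2,2,3
k=6  2,0,3,1,0
0,3,2,1,1
2,3,0,3,2
0,3,3,1,2
3,1,3,0,0
2,1,2,2,3
k=7  2,1,3,1,0
1,0,3,1,1
3,1,2,3,2
1,2,1,2,2
3,3,0,1,0
2,1,3,2,3
k=8  2,1,3,1,0
1,0,3,1,1
3,1,2,3,2
1,3,1,2,2
3,3,0,1,0
2,1,3,2,3
k=9  2,1,3,1,0
1,0,3,1,1
3,2,2,3,2
3,1,2,2,2
0,1,1,1,0
3,2,3,2,3
k=10  2,1,3,1,0
1,0,3,1,1
3,2,2,3,2
3,2,2,2,2
0,1,1,1,0
3,2,3,2,3
k=11  2,1,3,1,0
1,0,3,1,1
3,2,2,3,2
3,3,2,2,2
0,1,1,1,0
3,2,3,2,3
k=12  2,1,3,1,0
2,1,3,1,1
1,0,3,3,2
1,2,3,2,2
1,2,1,1,0
3,2,3,2,3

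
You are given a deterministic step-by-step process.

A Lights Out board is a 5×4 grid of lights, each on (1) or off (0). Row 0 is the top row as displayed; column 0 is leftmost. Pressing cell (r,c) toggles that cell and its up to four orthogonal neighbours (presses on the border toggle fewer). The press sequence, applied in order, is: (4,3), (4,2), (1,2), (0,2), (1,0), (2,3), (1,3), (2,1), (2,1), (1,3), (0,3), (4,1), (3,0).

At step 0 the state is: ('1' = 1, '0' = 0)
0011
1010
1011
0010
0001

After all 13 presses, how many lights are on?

k=0  0011
1010
1011
0010
0001
k=1  0011
1010
1011
0011
0010
k=2  0011
1010
1011
0001
0101
k=3  0001
1101
1001
0001
0101
k=4  0110
1111
1001
0001
0101
k=5  1110
0011
0001
0001
0101
k=6  1110
0010
0010
0000
0101
k=7  1111
0001
0011
0000
0101
k=8  1111
0101
1101
0100
0101
k=9  1111
0001
0011
0000
0101
k=10  1110
0010
0010
0000
0101
k=11  1101
0011
0010
0000
0101
k=12  1101
0011
0010
0100
1011
k=13  1101
0011
1010
1000
0011

10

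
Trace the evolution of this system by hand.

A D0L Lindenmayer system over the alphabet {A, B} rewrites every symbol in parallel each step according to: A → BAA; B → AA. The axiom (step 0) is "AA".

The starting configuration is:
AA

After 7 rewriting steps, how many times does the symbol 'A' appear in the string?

1792

step 0: AA
step 1: BAABAA
step 2: AABAABAAAABAABAA
step 3: BAABAAAABAABAAAABAABAABAABAAAABAABAAAABAABAA
step 4: AABAABAAAABAABAABAABAAAABAABAAAABAABAABAABAAAABAABAAAABAABAAAABAABAAAABAABAABAABAAAABAABAAAABAABAABAABAAAABAABAAAABAABAA
step 5: BAABAAAABAABAAAABAABAABAABAAAABAABAAAABAABAAAABAABAAAABAAB…BAABAAAABAABAABAABAAAABAABAAAABAABAABAABAAAABAABAAAABAABAA  (len 328)
step 6: AABAABAAAABAABAABAABAAAABAABAAAABAABAABAABAAAABAABAAAABAAB…BAABAAAABAABAABAABAAAABAABAAAABAABAABAABAAAABAABAAAABAABAA  (len 896)
step 7: BAABAAAABAABAAAABAABAABAABAAAABAABAAAABAABAAAABAABAAAABAAB…BAABAAAABAABAABAABAAAABAABAAAABAABAABAABAAAABAABAAAABAABAA  (len 2448)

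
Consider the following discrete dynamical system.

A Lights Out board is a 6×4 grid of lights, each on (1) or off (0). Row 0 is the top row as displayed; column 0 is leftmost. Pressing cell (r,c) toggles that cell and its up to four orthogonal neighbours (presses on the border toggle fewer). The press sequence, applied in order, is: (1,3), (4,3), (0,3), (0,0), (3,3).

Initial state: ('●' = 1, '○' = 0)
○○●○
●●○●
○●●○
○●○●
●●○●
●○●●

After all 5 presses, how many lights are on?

16

gen 0: ○○●○
●●○●
○●●○
○●○●
●●○●
●○●●
gen 1: ○○●●
●●●○
○●●●
○●○●
●●○●
●○●●
gen 2: ○○●●
●●●○
○●●●
○●○○
●●●○
●○●○
gen 3: ○○○○
●●●●
○●●●
○●○○
●●●○
●○●○
gen 4: ●●○○
○●●●
○●●●
○●○○
●●●○
●○●○
gen 5: ●●○○
○●●●
○●●○
○●●●
●●●●
●○●○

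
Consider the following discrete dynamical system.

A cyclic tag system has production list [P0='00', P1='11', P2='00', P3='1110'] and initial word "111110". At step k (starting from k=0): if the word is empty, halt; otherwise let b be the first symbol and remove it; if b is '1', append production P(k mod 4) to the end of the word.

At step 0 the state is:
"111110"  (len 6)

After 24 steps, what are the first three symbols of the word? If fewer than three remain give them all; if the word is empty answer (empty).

k=0  "111110"  (len 6)
k=1  "1111000"  (len 7)
k=2  "11100011"  (len 8)
k=3  "110001100"  (len 9)
k=4  "100011001110"  (len 12)
k=5  "0001100111000"  (len 13)
k=6  "001100111000"  (len 12)
k=7  "01100111000"  (len 11)
k=8  "1100111000"  (len 10)
k=9  "10011100000"  (len 11)
k=10  "001110000011"  (len 12)
k=11  "01110000011"  (len 11)
k=12  "1110000011"  (len 10)
k=13  "11000001100"  (len 11)
k=14  "100000110011"  (len 12)
k=15  "0000011001100"  (len 13)
k=16  "000011001100"  (len 12)
k=17  "00011001100"  (len 11)
k=18  "0011001100"  (len 10)
k=19  "011001100"  (len 9)
k=20  "11001100"  (len 8)
k=21  "100110000"  (len 9)
k=22  "0011000011"  (len 10)
k=23  "011000011"  (len 9)
k=24  "11000011"  (len 8)

110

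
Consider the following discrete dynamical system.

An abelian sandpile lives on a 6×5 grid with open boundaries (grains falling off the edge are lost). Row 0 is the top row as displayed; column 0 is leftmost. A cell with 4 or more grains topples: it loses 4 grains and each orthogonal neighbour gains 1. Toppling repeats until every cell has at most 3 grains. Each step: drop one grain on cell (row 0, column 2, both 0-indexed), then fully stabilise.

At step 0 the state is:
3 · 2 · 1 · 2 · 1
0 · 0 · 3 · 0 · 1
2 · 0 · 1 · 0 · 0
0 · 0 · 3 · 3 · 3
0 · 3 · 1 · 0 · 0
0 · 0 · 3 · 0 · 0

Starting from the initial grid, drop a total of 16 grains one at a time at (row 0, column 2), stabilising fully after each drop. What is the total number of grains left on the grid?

38

k=0  3 · 2 · 1 · 2 · 1
0 · 0 · 3 · 0 · 1
2 · 0 · 1 · 0 · 0
0 · 0 · 3 · 3 · 3
0 · 3 · 1 · 0 · 0
0 · 0 · 3 · 0 · 0
k=1  3 · 2 · 2 · 2 · 1
0 · 0 · 3 · 0 · 1
2 · 0 · 1 · 0 · 0
0 · 0 · 3 · 3 · 3
0 · 3 · 1 · 0 · 0
0 · 0 · 3 · 0 · 0
k=2  3 · 2 · 3 · 2 · 1
0 · 0 · 3 · 0 · 1
2 · 0 · 1 · 0 · 0
0 · 0 · 3 · 3 · 3
0 · 3 · 1 · 0 · 0
0 · 0 · 3 · 0 · 0
k=3  3 · 3 · 1 · 3 · 1
0 · 1 · 0 · 1 · 1
2 · 0 · 2 · 0 · 0
0 · 0 · 3 · 3 · 3
0 · 3 · 1 · 0 · 0
0 · 0 · 3 · 0 · 0
k=4  3 · 3 · 2 · 3 · 1
0 · 1 · 0 · 1 · 1
2 · 0 · 2 · 0 · 0
0 · 0 · 3 · 3 · 3
0 · 3 · 1 · 0 · 0
0 · 0 · 3 · 0 · 0
k=5  3 · 3 · 3 · 3 · 1
0 · 1 · 0 · 1 · 1
2 · 0 · 2 · 0 · 0
0 · 0 · 3 · 3 · 3
0 · 3 · 1 · 0 · 0
0 · 0 · 3 · 0 · 0
k=6  0 · 1 · 2 · 0 · 2
1 · 2 · 1 · 2 · 1
2 · 0 · 2 · 0 · 0
0 · 0 · 3 · 3 · 3
0 · 3 · 1 · 0 · 0
0 · 0 · 3 · 0 · 0
k=7  0 · 1 · 3 · 0 · 2
1 · 2 · 1 · 2 · 1
2 · 0 · 2 · 0 · 0
0 · 0 · 3 · 3 · 3
0 · 3 · 1 · 0 · 0
0 · 0 · 3 · 0 · 0
k=8  0 · 2 · 0 · 1 · 2
1 · 2 · 2 · 2 · 1
2 · 0 · 2 · 0 · 0
0 · 0 · 3 · 3 · 3
0 · 3 · 1 · 0 · 0
0 · 0 · 3 · 0 · 0
k=9  0 · 2 · 1 · 1 · 2
1 · 2 · 2 · 2 · 1
2 · 0 · 2 · 0 · 0
0 · 0 · 3 · 3 · 3
0 · 3 · 1 · 0 · 0
0 · 0 · 3 · 0 · 0
k=10  0 · 2 · 2 · 1 · 2
1 · 2 · 2 · 2 · 1
2 · 0 · 2 · 0 · 0
0 · 0 · 3 · 3 · 3
0 · 3 · 1 · 0 · 0
0 · 0 · 3 · 0 · 0
k=11  0 · 2 · 3 · 1 · 2
1 · 2 · 2 · 2 · 1
2 · 0 · 2 · 0 · 0
0 · 0 · 3 · 3 · 3
0 · 3 · 1 · 0 · 0
0 · 0 · 3 · 0 · 0
k=12  0 · 3 · 0 · 2 · 2
1 · 2 · 3 · 2 · 1
2 · 0 · 2 · 0 · 0
0 · 0 · 3 · 3 · 3
0 · 3 · 1 · 0 · 0
0 · 0 · 3 · 0 · 0
k=13  0 · 3 · 1 · 2 · 2
1 · 2 · 3 · 2 · 1
2 · 0 · 2 · 0 · 0
0 · 0 · 3 · 3 · 3
0 · 3 · 1 · 0 · 0
0 · 0 · 3 · 0 · 0
k=14  0 · 3 · 2 · 2 · 2
1 · 2 · 3 · 2 · 1
2 · 0 · 2 · 0 · 0
0 · 0 · 3 · 3 · 3
0 · 3 · 1 · 0 · 0
0 · 0 · 3 · 0 · 0
k=15  0 · 3 · 3 · 2 · 2
1 · 2 · 3 · 2 · 1
2 · 0 · 2 · 0 · 0
0 · 0 · 3 · 3 · 3
0 · 3 · 1 · 0 · 0
0 · 0 · 3 · 0 · 0
k=16  1 · 1 · 2 · 3 · 2
2 · 0 · 1 · 3 · 1
2 · 1 · 3 · 0 · 0
0 · 0 · 3 · 3 · 3
0 · 3 · 1 · 0 · 0
0 · 0 · 3 · 0 · 0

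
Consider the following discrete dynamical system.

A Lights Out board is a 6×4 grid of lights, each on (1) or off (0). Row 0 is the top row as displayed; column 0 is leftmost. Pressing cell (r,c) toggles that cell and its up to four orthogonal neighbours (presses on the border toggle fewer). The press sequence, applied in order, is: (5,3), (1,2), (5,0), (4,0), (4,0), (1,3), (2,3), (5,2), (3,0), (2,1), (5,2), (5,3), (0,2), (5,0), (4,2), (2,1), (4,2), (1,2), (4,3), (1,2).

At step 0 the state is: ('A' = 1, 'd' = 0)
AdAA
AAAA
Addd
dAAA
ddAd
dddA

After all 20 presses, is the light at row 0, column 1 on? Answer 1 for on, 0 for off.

1

[0] AdAA
AAAA
Addd
dAAA
ddAd
dddA
[1] AdAA
AAAA
Addd
dAAA
ddAA
ddAd
[2] AddA
Addd
AdAd
dAAA
ddAA
ddAd
[3] AddA
Addd
AdAd
dAAA
AdAA
AAAd
[4] AddA
Addd
AdAd
AAAA
dAAA
dAAd
[5] AddA
Addd
AdAd
dAAA
AdAA
AAAd
[6] Addd
AdAA
AdAA
dAAA
AdAA
AAAd
[7] Addd
AdAd
Addd
dAAd
AdAA
AAAd
[8] Addd
AdAd
Addd
dAAd
AddA
AddA
[9] Addd
AdAd
dddd
AdAd
dddA
AddA
[10] Addd
AAAd
AAAd
AAAd
dddA
AddA
[11] Addd
AAAd
AAAd
AAAd
ddAA
AAAd
[12] Addd
AAAd
AAAd
AAAd
ddAd
AAdA
[13] AAAA
AAdd
AAAd
AAAd
ddAd
AAdA
[14] AAAA
AAdd
AAAd
AAAd
AdAd
dddA
[15] AAAA
AAdd
AAAd
AAdd
AAdA
ddAA
[16] AAAA
Addd
dddd
Addd
AAdA
ddAA
[17] AAAA
Addd
dddd
AdAd
AdAd
dddA
[18] AAdA
AAAA
ddAd
AdAd
AdAd
dddA
[19] AAdA
AAAA
ddAd
AdAA
AddA
dddd
[20] AAAA
Addd
dddd
AdAA
AddA
dddd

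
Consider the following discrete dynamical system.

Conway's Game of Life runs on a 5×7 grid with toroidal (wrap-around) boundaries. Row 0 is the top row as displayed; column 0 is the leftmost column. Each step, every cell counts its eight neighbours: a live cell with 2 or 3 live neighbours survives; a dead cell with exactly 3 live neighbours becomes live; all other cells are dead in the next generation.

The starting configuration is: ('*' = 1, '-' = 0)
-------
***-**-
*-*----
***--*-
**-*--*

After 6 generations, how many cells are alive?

16

[0] -------
***-**-
*-*----
***--*-
**-*--*
[1] ---***-
*-**--*
----**-
---*---
------*
[2] *-****-
--*---*
--*-***
----**-
---*-*-
[3] -**--*-
*-*----
----*-*
-------
--*----
[4] --**---
*-**-**
-------
-------
-**----
[5] *---*-*
-****-*
------*
-------
-***---
[6] ----*-*
-****-*
*-**-*-
--*----
****---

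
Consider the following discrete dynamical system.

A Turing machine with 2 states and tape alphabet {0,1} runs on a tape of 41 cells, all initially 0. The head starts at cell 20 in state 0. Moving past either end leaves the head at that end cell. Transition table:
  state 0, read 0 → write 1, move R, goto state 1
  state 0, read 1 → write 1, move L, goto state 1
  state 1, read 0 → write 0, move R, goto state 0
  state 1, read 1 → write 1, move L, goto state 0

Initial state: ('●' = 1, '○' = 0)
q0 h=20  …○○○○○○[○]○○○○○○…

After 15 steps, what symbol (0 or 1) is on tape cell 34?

1

t=0: q0 h=20  …○○○○○○[○]○○○○○○…
t=1: q1 h=21  …○○○○○●[○]○○○○○○…
t=2: q0 h=22  …○○○○●○[○]○○○○○○…
t=3: q1 h=23  …○○○●○●[○]○○○○○○…
t=4: q0 h=24  …○○●○●○[○]○○○○○○…
t=5: q1 h=25  …○●○●○●[○]○○○○○○…
t=6: q0 h=26  …●○●○●○[○]○○○○○○…
t=7: q1 h=27  …○●○●○●[○]○○○○○○…
t=8: q0 h=28  …●○●○●○[○]○○○○○○…
t=9: q1 h=29  …○●○●○●[○]○○○○○○…
t=10: q0 h=30  …●○●○●○[○]○○○○○○…
t=11: q1 h=31  …○●○●○●[○]○○○○○○…
t=12: q0 h=32  …●○●○●○[○]○○○○○○…
t=13: q1 h=33  …○●○●○●[○]○○○○○○…
t=14: q0 h=34  …●○●○●○[○]○○○○○○|
t=15: q1 h=35  …○●○●○●[○]○○○○○|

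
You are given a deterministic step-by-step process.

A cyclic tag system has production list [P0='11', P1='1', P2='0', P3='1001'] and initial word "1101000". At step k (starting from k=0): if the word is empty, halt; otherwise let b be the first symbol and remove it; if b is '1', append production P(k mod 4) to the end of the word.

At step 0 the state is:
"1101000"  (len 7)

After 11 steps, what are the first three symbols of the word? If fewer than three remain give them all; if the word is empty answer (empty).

t=0: "1101000"  (len 7)
t=1: "10100011"  (len 8)
t=2: "01000111"  (len 8)
t=3: "1000111"  (len 7)
t=4: "0001111001"  (len 10)
t=5: "001111001"  (len 9)
t=6: "01111001"  (len 8)
t=7: "1111001"  (len 7)
t=8: "1110011001"  (len 10)
t=9: "11001100111"  (len 11)
t=10: "10011001111"  (len 11)
t=11: "00110011110"  (len 11)

001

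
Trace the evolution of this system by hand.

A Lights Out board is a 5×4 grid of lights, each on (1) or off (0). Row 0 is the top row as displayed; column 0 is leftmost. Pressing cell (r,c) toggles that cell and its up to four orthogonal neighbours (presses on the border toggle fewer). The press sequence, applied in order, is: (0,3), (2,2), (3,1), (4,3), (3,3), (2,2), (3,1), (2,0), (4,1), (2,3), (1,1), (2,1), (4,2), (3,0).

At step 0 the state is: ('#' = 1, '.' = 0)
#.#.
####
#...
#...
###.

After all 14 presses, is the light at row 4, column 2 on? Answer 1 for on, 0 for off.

0) #.#.
####
#...
#...
###.
1) #..#
###.
#...
#...
###.
2) #..#
##..
####
#.#.
###.
3) #..#
##..
#.##
.#..
#.#.
4) #..#
##..
#.##
.#.#
#..#
5) #..#
##..
#.#.
.##.
#...
6) #..#
###.
##.#
.#..
#...
7) #..#
###.
#..#
#.#.
##..
8) #..#
.##.
.#.#
..#.
##..
9) #..#
.##.
.#.#
.##.
..#.
10) #..#
.###
.##.
.###
..#.
11) ##.#
#..#
..#.
.###
..#.
12) ##.#
##.#
##..
..##
..#.
13) ##.#
##.#
##..
...#
.#.#
14) ##.#
##.#
.#..
##.#
##.#

0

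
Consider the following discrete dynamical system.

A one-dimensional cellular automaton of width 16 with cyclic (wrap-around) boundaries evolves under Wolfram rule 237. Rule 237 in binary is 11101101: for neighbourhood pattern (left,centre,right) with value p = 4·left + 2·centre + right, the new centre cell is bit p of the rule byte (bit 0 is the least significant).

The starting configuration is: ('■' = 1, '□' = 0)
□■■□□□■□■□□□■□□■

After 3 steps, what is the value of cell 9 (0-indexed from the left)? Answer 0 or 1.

1

t=0: □■■□□□■□■□□□■□□■
t=1: ■■■□■□■■■□■□■□□■
t=2: ■■■■■■■■■■■■■□□■
t=3: ■■■■■■■■■■■■■□□■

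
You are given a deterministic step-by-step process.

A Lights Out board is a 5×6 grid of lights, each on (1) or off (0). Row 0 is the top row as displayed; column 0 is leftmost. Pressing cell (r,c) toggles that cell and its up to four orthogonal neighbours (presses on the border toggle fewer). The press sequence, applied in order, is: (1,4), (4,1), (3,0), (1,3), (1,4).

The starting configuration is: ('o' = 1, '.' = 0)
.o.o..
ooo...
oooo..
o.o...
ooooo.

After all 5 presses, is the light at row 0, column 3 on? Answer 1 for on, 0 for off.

0

0) .o.o..
ooo...
oooo..
o.o...
ooooo.
1) .o.oo.
oooooo
ooooo.
o.o...
ooooo.
2) .o.oo.
oooooo
ooooo.
ooo...
...oo.
3) .o.oo.
oooooo
.oooo.
..o...
o..oo.
4) .o..o.
oo...o
.oo.o.
..o...
o..oo.
5) .o....
oo.oo.
.oo...
..o...
o..oo.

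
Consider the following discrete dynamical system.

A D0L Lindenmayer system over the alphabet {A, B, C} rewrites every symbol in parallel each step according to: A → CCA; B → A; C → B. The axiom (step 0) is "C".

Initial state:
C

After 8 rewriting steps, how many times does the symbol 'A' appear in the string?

13

t=0: C
t=1: B
t=2: A
t=3: CCA
t=4: BBCCA
t=5: AABBCCA
t=6: CCACCAAABBCCA
t=7: BBCCABBCCACCACCAAABBCCA
t=8: AABBCCAAABBCCABBCCABBCCACCACCAAABBCCA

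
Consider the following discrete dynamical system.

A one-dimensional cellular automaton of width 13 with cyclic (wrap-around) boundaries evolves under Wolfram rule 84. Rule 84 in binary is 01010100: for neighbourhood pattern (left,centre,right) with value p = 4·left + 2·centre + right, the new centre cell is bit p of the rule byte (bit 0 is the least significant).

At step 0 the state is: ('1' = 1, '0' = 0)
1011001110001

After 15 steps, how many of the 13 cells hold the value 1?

k=0  1011001110001
k=1  1001100011000
k=2  1100110001100
k=3  0110011000110
k=4  0011001100011
k=5  1001100110001
k=6  1100110011000
k=7  0110011001100
k=8  0011001100110
k=9  0001100110011
k=10  1000110011001
k=11  1100011001100
k=12  0110001100110
k=13  0011000110011
k=14  1001100011001
k=15  1100110001100

6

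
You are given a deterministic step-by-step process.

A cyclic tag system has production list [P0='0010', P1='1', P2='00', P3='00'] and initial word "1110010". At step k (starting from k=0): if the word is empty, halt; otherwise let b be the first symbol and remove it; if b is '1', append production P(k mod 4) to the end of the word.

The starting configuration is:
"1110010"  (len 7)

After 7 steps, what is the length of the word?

step 0: "1110010"  (len 7)
step 1: "1100100010"  (len 10)
step 2: "1001000101"  (len 10)
step 3: "00100010100"  (len 11)
step 4: "0100010100"  (len 10)
step 5: "100010100"  (len 9)
step 6: "000101001"  (len 9)
step 7: "00101001"  (len 8)

8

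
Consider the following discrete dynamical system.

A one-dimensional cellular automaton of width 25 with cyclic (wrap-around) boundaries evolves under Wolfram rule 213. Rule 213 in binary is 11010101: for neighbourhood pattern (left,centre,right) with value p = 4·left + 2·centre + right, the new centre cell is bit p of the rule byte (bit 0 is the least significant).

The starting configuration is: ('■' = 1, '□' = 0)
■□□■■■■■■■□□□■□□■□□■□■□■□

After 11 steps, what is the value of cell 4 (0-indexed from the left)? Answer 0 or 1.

0

[0] ■□□■■■■■■■□□□■□□■□□■□■□■□
[1] ■■□□■■■■■■■■□■■□■■□■□■□■□
[2] □■■□□■■■■■■■□□■□□■□■□■□■□
[3] □□■■□□■■■■■■■□■■□■□■□■□■■
[4] ■□□■■□□■■■■■■□□■□■□■□■□□■
[5] ■■□□■■□□■■■■■■□■□■□■□■■□□
[6] □■■□□■■□□■■■■■□■□■□■□□■■□
[7] □□■■□□■■□□■■■■□■□■□■■□□■■
[8] ■□□■■□□■■□□■■■□■□■□□■■□□■
[9] ■■□□■■□□■■□□■■□■□■■□□■■□□
[10] □■■□□■■□□■■□□■□■□□■■□□■■□
[11] □□■■□□■■□□■■□■□■■□□■■□□■■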